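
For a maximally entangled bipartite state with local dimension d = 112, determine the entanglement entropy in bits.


For a maximally entangled state in d x d:
S = log2(d) = log2(112)
= 6.8074

6.8074


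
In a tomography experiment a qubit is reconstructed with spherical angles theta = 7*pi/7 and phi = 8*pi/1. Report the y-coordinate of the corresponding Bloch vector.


theta = 3.1416, phi = 25.1327
r_y = sin(theta)*sin(phi) = 0.0000 * 0.0000
r_y = 0.0000

0.0000


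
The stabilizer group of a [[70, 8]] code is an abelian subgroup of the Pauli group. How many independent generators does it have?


For an [[n,k]] stabilizer code:
Number of stabilizer generators = n - k
= 70 - 8
= 62

62


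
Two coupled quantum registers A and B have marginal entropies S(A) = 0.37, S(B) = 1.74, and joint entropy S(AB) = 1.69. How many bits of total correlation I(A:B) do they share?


I(A:B) = S(A) + S(B) - S(AB)
= 0.37 + 1.74 - 1.69
= 0.4200

0.4200


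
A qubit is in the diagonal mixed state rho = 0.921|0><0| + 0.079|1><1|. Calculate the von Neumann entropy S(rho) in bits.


S = -p*log2(p) - (1-p)*log2(1-p)
p = 0.9210, 1-p = 0.0790
= -0.9210 * log2(0.9210) - 0.0790 * log2(0.0790)
= -(-0.1093) - (-0.2893)
= 0.3986

0.3986


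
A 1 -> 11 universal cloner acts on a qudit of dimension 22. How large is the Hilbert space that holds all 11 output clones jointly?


Output space = H^(tensor 11) where dim(H) = 22
dim = 22^11
= 484 (after 2 factors)
= 10648 (after 3 factors)
= 234256 (after 4 factors)
= 5153632 (after 5 factors)
= 113379904 (after 6 factors)
= 2494357888 (after 7 factors)
= 54875873536 (after 8 factors)
= 1207269217792 (after 9 factors)
= 26559922791424 (after 10 factors)
= 584318301411328 (after 11 factors)
= 584318301411328

584318301411328


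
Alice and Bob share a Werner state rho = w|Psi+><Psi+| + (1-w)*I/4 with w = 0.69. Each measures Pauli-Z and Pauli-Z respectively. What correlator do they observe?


|Psi+> = (|01> + |10>)/sqrt(2)
For the pure Bell state, <Z_A Z_B> = -1 (Bell-state Pauli correlator).
The maximally-mixed part I/4 has tr(I/4 * P tensor P) = 0 for any traceless Pauli P.
So <Z_A Z_B>_rho = w * (-1) + (1 - w) * 0
= 0.69 * (-1)
= -0.6900

-0.6900


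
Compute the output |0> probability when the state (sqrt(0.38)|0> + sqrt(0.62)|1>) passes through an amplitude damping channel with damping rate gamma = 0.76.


For amplitude damping with parameter gamma on state sqrt(a)|0> + sqrt(b)|1>:
alpha^2 = 0.38, beta^2 = 0.62
P(|0>) = alpha^2 + gamma * beta^2
= 0.38 + 0.76 * 0.62
= 0.38 + 0.4712
= 0.8512

0.8512


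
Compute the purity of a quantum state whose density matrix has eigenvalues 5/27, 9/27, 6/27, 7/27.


tr(rho^2) = sum of eigenvalues squared
= (5/27)^2 + (9/27)^2 + (6/27)^2 + (7/27)^2
= (25 + 81 + 36 + 49) / 729
= 191/729
= 0.2620

0.2620


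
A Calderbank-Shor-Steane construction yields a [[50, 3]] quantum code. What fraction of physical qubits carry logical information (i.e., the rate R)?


Code rate R = k/n
= 3/50
= 0.0600

0.0600


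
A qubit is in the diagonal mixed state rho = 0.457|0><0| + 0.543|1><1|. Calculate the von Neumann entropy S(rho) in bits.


S = -p*log2(p) - (1-p)*log2(1-p)
p = 0.4570, 1-p = 0.5430
= -0.4570 * log2(0.4570) - 0.5430 * log2(0.5430)
= -(-0.5163) - (-0.4784)
= 0.9947

0.9947


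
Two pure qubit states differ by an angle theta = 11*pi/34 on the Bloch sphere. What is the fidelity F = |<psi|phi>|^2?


For states separated by angle theta on Bloch sphere:
F = cos^2(theta/2)
theta = 11*pi/34 = 1.0164
theta/2 = 0.5082
cos(theta/2) = 0.8736
F = 0.7632

0.7632


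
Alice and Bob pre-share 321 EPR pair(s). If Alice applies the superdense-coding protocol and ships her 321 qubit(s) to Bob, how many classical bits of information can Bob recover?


Superdense coding allows 2 classical bits per shared entangled pair.
321 pair(s) -> 2 * 321 = 642 classical bits

642


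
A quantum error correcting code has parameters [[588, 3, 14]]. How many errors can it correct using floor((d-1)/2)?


Code parameters: [[588, 3, 14]], distance d = 14.
Number of correctable errors = floor((d-1)/2)
= floor((14 - 1)/2)
= floor(13/2)
= 6

6


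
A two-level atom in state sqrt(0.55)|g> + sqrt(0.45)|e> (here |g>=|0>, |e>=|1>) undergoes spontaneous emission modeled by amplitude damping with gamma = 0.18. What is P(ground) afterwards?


For amplitude damping with parameter gamma on state sqrt(a)|0> + sqrt(b)|1>:
alpha^2 = 0.55, beta^2 = 0.45
P(|0>) = alpha^2 + gamma * beta^2
= 0.55 + 0.18 * 0.45
= 0.55 + 0.0810
= 0.6310

0.6310


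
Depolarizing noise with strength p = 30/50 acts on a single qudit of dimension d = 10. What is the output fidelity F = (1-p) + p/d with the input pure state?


F = (1-p) + p/d
= (1 - 0.6000) + 0.6000/10
= 0.4000 + 0.0600
= 0.4600

0.4600


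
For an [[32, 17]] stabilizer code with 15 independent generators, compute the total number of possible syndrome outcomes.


Each stabilizer generator gives a binary (+1 or -1) measurement outcome.
With 15 independent generators:
Total syndromes = 2^15
= 32768

32768


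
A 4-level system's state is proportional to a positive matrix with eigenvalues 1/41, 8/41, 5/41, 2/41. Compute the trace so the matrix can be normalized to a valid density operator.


tr(M) = sum of eigenvalues
= 1/41 + 8/41 + 5/41 + 2/41
= 16/41
= 0.3902

0.3902


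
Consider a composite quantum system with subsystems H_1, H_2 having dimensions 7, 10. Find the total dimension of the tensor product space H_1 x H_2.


dim(H_1 x H_2) = 7 * 10
= 70

70


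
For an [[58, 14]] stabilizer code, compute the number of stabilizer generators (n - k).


For an [[n,k]] stabilizer code:
Number of stabilizer generators = n - k
= 58 - 14
= 44

44


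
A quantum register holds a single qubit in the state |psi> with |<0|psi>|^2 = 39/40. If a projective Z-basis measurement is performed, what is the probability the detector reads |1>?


|alpha|^2 = 39/40 = 0.9750
|beta|^2 = 1 - 39/40 = 1/40 = 0.0250
P(|1>) = |beta|^2 = 0.0250

0.0250


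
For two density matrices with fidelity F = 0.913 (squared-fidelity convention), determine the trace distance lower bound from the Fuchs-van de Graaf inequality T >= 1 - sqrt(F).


Fuchs-van de Graaf (squared-fidelity convention): 1 - sqrt(F) <= T <= sqrt(1 - F).
Lower bound: T >= 1 - sqrt(F)
sqrt(F) = sqrt(0.913) = 0.9555
T >= 1 - 0.9555
T >= 0.0445

0.0445


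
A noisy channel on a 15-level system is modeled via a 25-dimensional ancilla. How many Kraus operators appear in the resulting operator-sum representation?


Tracing out the environment in an orthonormal basis {|i>_E} gives Kraus operators K_i = <i|_E U |0>_E.
Number of Kraus operators = dim(H_env) = d_env
= 25

25


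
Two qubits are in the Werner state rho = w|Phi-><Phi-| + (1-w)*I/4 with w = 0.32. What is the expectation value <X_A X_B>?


|Phi-> = (|00> - |11>)/sqrt(2)
For the pure Bell state, <X_A X_B> = -1 (Bell-state Pauli correlator).
The maximally-mixed part I/4 has tr(I/4 * P tensor P) = 0 for any traceless Pauli P.
So <X_A X_B>_rho = w * (-1) + (1 - w) * 0
= 0.32 * (-1)
= -0.3200

-0.3200


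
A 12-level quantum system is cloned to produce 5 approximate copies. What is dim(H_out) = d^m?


Output space = H^(tensor 5) where dim(H) = 12
dim = 12^5
= 144 (after 2 factors)
= 1728 (after 3 factors)
= 20736 (after 4 factors)
= 248832 (after 5 factors)
= 248832

248832


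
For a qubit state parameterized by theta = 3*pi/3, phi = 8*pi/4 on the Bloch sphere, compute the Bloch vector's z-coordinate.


theta = 3.1416, phi = 6.2832
r_z = cos(theta) = -1.0000

-1.0000


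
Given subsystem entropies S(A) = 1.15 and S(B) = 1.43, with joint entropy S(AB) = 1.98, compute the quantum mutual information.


I(A:B) = S(A) + S(B) - S(AB)
= 1.15 + 1.43 - 1.98
= 0.6000

0.6000


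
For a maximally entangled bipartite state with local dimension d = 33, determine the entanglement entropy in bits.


For a maximally entangled state in d x d:
S = log2(d) = log2(33)
= 5.0444

5.0444


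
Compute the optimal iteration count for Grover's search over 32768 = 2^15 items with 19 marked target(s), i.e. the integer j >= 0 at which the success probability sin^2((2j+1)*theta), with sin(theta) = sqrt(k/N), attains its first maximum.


After j Grover iterations the success probability is P(j) = sin^2((2j+1)*theta), where sin(theta) = sqrt(k/N).
N = 2^15 = 32768, k = 19
sin(theta) = sqrt(k/N) = 0.0240797422
theta = arcsin(sqrt(k/N)) = 0.02408206985 rad
P(j) reaches its first maximum when (2j+1)*theta is as close as possible to pi/2, i.e. j = round(pi/(4*theta) - 1/2).
pi/(4*theta) - 1/2 = 32.1134
(For comparison, the common estimate pi/4 * sqrt(N/k) = 32.6166; the exact maximiser is used here.)
Optimal iterations = 32

32


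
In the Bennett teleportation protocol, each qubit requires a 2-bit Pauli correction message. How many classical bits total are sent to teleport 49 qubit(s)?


Quantum teleportation requires 2 classical bits per qubit teleported.
49 qubit(s) -> 2 * 49 = 98 classical bits

98


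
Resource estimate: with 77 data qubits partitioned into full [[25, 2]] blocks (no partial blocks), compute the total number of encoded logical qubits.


Each code block uses 25 physical qubits for 2 logical qubit(s).
Number of complete blocks = floor(77 / 25) = 3
Logical qubits = 3 * 2
= 6

6


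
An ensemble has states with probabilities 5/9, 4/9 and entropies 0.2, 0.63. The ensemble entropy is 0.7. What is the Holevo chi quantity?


chi = S(rho) - sum_i p_i * S(rho_i)
Weighted entropy = 5/9 * 0.2 + 4/9 * 0.63
= 0.3911
chi = 0.7 - 0.3911
= 0.3089

0.3089


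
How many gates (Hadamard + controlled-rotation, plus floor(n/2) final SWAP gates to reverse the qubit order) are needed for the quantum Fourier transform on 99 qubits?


Hadamard gates: 99
Controlled rotations: n*(n-1)/2 = 99*98/2 = 4851
SWAP gates: floor(n/2) = floor(99/2) = 49
Total = 99 + 4851 + 49
= 4999

4999


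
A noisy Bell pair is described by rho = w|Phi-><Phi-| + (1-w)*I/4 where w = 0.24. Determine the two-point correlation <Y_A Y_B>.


|Phi-> = (|00> - |11>)/sqrt(2)
For the pure Bell state, <Y_A Y_B> = +1 (Bell-state Pauli correlator).
The maximally-mixed part I/4 has tr(I/4 * P tensor P) = 0 for any traceless Pauli P.
So <Y_A Y_B>_rho = w * (+1) + (1 - w) * 0
= 0.24 * (+1)
= 0.2400

0.2400


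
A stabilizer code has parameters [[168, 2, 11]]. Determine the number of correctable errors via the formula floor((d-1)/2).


Code parameters: [[168, 2, 11]], distance d = 11.
Number of correctable errors = floor((d-1)/2)
= floor((11 - 1)/2)
= floor(10/2)
= 5

5


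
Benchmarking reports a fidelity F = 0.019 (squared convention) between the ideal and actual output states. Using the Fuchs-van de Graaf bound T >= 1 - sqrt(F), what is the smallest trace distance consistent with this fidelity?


Fuchs-van de Graaf (squared-fidelity convention): 1 - sqrt(F) <= T <= sqrt(1 - F).
Lower bound: T >= 1 - sqrt(F)
sqrt(F) = sqrt(0.019) = 0.1378
T >= 1 - 0.1378
T >= 0.8622

0.8622


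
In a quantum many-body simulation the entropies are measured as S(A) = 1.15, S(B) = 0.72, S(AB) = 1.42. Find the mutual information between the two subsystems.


I(A:B) = S(A) + S(B) - S(AB)
= 1.15 + 0.72 - 1.42
= 0.4500

0.4500


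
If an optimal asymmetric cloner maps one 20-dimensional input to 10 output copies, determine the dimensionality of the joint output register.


Output space = H^(tensor 10) where dim(H) = 20
dim = 20^10
= 400 (after 2 factors)
= 8000 (after 3 factors)
= 160000 (after 4 factors)
= 3200000 (after 5 factors)
= 64000000 (after 6 factors)
= 1280000000 (after 7 factors)
= 25600000000 (after 8 factors)
= 512000000000 (after 9 factors)
= 10240000000000 (after 10 factors)
= 10240000000000

10240000000000


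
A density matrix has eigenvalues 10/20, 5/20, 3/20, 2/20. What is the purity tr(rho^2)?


tr(rho^2) = sum of eigenvalues squared
= (10/20)^2 + (5/20)^2 + (3/20)^2 + (2/20)^2
= (100 + 25 + 9 + 4) / 400
= 138/400
= 0.3450

0.3450


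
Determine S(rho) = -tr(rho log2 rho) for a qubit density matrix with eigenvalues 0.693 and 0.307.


S = -p*log2(p) - (1-p)*log2(1-p)
p = 0.6930, 1-p = 0.3070
= -0.6930 * log2(0.6930) - 0.3070 * log2(0.3070)
= -(-0.3666) - (-0.5230)
= 0.8897

0.8897


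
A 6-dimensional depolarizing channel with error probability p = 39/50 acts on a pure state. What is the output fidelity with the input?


F = (1-p) + p/d
= (1 - 0.7800) + 0.7800/6
= 0.2200 + 0.1300
= 0.3500

0.3500


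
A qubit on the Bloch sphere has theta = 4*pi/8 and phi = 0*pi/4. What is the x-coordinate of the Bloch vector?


theta = 1.5708, phi = 0.0000
r_x = sin(theta)*cos(phi) = 1.0000 * 1.0000
r_x = 1.0000

1.0000


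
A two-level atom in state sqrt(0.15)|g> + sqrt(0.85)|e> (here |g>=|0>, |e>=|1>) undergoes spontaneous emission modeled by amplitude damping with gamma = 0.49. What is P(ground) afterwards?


For amplitude damping with parameter gamma on state sqrt(a)|0> + sqrt(b)|1>:
alpha^2 = 0.15, beta^2 = 0.85
P(|0>) = alpha^2 + gamma * beta^2
= 0.15 + 0.49 * 0.85
= 0.15 + 0.4165
= 0.5665

0.5665


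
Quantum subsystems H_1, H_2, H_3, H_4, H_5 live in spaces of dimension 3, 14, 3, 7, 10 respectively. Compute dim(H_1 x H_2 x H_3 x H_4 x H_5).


dim(H_1 x H_2 x H_3 x H_4 x H_5) = 3 * 14 * 3 * 7 * 10
= 42 * 3 * 7 * 10
= 126 * 7 * 10
= 882 * 10
= 8820

8820


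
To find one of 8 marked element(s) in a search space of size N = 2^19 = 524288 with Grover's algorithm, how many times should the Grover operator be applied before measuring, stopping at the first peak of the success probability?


After j Grover iterations the success probability is P(j) = sin^2((2j+1)*theta), where sin(theta) = sqrt(k/N).
N = 2^19 = 524288, k = 8
sin(theta) = sqrt(k/N) = 0.00390625
theta = arcsin(sqrt(k/N)) = 0.003906259934 rad
P(j) reaches its first maximum when (2j+1)*theta is as close as possible to pi/2, i.e. j = round(pi/(4*theta) - 1/2).
pi/(4*theta) - 1/2 = 200.5614
(For comparison, the common estimate pi/4 * sqrt(N/k) = 201.0619; the exact maximiser is used here.)
Optimal iterations = 201

201


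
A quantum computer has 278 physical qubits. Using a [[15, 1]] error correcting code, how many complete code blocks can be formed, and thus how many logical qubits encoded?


Each code block uses 15 physical qubits for 1 logical qubit(s).
Number of complete blocks = floor(278 / 15) = 18
Logical qubits = 18 * 1
= 18

18


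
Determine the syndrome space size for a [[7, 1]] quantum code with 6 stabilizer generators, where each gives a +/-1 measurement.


Each stabilizer generator gives a binary (+1 or -1) measurement outcome.
With 6 independent generators:
Total syndromes = 2^6
= 64

64


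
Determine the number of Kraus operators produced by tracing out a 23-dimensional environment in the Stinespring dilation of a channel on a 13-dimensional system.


Tracing out the environment in an orthonormal basis {|i>_E} gives Kraus operators K_i = <i|_E U |0>_E.
Number of Kraus operators = dim(H_env) = d_env
= 23

23


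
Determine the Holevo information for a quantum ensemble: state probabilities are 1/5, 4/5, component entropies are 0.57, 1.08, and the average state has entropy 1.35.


chi = S(rho) - sum_i p_i * S(rho_i)
Weighted entropy = 1/5 * 0.57 + 4/5 * 1.08
= 0.9780
chi = 1.35 - 0.9780
= 0.3720

0.3720


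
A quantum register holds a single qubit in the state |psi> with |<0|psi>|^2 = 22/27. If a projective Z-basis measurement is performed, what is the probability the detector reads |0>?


|alpha|^2 = 22/27 = 0.8148
|beta|^2 = 1 - 22/27 = 5/27 = 0.1852
P(|0>) = |alpha|^2 = 0.8148

0.8148


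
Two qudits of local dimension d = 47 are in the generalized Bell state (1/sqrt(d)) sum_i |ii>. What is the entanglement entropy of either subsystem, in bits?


For a maximally entangled state in d x d:
S = log2(d) = log2(47)
= 5.5546

5.5546


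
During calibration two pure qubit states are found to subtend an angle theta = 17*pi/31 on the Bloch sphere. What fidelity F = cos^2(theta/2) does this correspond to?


For states separated by angle theta on Bloch sphere:
F = cos^2(theta/2)
theta = 17*pi/31 = 1.7228
theta/2 = 0.8614
cos(theta/2) = 0.6514
F = 0.4243

0.4243


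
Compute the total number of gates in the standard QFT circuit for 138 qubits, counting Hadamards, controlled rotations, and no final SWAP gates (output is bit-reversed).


Hadamard gates: 138
Controlled rotations: n*(n-1)/2 = 138*137/2 = 9453
SWAP gates: 0 (omitted)
Total = 138 + 9453
= 9591

9591


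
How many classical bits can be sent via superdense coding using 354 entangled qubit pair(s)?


Superdense coding allows 2 classical bits per shared entangled pair.
354 pair(s) -> 2 * 354 = 708 classical bits

708


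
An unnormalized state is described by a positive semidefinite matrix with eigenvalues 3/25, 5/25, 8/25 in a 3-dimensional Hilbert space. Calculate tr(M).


tr(M) = sum of eigenvalues
= 3/25 + 5/25 + 8/25
= 16/25
= 0.6400

0.6400


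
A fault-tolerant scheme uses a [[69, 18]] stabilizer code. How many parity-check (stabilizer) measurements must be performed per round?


For an [[n,k]] stabilizer code:
Number of stabilizer generators = n - k
= 69 - 18
= 51

51


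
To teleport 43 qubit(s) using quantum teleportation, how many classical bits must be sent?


Quantum teleportation requires 2 classical bits per qubit teleported.
43 qubit(s) -> 2 * 43 = 86 classical bits

86


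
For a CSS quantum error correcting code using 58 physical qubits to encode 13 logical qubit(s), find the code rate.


Code rate R = k/n
= 13/58
= 0.2241

0.2241


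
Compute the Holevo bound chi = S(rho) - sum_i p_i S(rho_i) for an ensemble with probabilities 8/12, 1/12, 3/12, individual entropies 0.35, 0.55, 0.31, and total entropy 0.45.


chi = S(rho) - sum_i p_i * S(rho_i)
Weighted entropy = 8/12 * 0.35 + 1/12 * 0.55 + 3/12 * 0.31
= 0.3567
chi = 0.45 - 0.3567
= 0.0933

0.0933


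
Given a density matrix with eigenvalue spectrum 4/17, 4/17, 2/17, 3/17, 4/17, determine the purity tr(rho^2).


tr(rho^2) = sum of eigenvalues squared
= (4/17)^2 + (4/17)^2 + (2/17)^2 + (3/17)^2 + (4/17)^2
= (16 + 16 + 4 + 9 + 16) / 289
= 61/289
= 0.2111

0.2111


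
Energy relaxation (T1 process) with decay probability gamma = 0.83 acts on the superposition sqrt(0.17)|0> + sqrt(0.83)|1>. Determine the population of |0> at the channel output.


For amplitude damping with parameter gamma on state sqrt(a)|0> + sqrt(b)|1>:
alpha^2 = 0.17, beta^2 = 0.83
P(|0>) = alpha^2 + gamma * beta^2
= 0.17 + 0.83 * 0.83
= 0.17 + 0.6889
= 0.8589

0.8589


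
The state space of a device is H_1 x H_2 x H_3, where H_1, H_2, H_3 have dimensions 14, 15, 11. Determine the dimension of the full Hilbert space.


dim(H_1 x H_2 x H_3) = 14 * 15 * 11
= 210 * 11
= 2310

2310


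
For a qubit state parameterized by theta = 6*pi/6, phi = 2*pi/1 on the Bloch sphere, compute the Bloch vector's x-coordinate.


theta = 3.1416, phi = 6.2832
r_x = sin(theta)*cos(phi) = 0.0000 * 1.0000
r_x = 0.0000

0.0000


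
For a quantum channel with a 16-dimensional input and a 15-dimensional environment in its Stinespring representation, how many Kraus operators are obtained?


Tracing out the environment in an orthonormal basis {|i>_E} gives Kraus operators K_i = <i|_E U |0>_E.
Number of Kraus operators = dim(H_env) = d_env
= 15

15


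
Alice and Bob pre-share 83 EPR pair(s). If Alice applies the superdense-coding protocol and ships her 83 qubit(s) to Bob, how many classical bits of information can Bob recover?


Superdense coding allows 2 classical bits per shared entangled pair.
83 pair(s) -> 2 * 83 = 166 classical bits

166


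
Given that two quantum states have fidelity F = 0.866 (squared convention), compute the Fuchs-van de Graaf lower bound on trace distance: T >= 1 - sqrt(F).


Fuchs-van de Graaf (squared-fidelity convention): 1 - sqrt(F) <= T <= sqrt(1 - F).
Lower bound: T >= 1 - sqrt(F)
sqrt(F) = sqrt(0.866) = 0.9306
T >= 1 - 0.9306
T >= 0.0694

0.0694


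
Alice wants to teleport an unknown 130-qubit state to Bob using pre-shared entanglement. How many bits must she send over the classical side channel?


Quantum teleportation requires 2 classical bits per qubit teleported.
130 qubit(s) -> 2 * 130 = 260 classical bits

260


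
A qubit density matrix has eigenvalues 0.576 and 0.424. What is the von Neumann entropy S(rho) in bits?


S = -p*log2(p) - (1-p)*log2(1-p)
p = 0.5760, 1-p = 0.4240
= -0.5760 * log2(0.5760) - 0.4240 * log2(0.4240)
= -(-0.4584) - (-0.5249)
= 0.9833

0.9833


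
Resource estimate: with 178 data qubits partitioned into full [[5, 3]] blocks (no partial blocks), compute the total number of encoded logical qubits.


Each code block uses 5 physical qubits for 3 logical qubit(s).
Number of complete blocks = floor(178 / 5) = 35
Logical qubits = 35 * 3
= 105

105


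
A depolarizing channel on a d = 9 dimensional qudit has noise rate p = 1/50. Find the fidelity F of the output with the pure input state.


F = (1-p) + p/d
= (1 - 0.0200) + 0.0200/9
= 0.9800 + 0.0022
= 0.9822

0.9822


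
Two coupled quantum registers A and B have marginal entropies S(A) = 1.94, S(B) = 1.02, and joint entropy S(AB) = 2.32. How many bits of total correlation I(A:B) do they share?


I(A:B) = S(A) + S(B) - S(AB)
= 1.94 + 1.02 - 2.32
= 0.6400

0.6400


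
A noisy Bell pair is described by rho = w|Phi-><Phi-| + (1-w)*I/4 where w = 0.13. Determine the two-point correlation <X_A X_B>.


|Phi-> = (|00> - |11>)/sqrt(2)
For the pure Bell state, <X_A X_B> = -1 (Bell-state Pauli correlator).
The maximally-mixed part I/4 has tr(I/4 * P tensor P) = 0 for any traceless Pauli P.
So <X_A X_B>_rho = w * (-1) + (1 - w) * 0
= 0.13 * (-1)
= -0.1300

-0.1300


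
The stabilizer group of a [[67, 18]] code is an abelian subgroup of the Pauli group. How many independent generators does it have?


For an [[n,k]] stabilizer code:
Number of stabilizer generators = n - k
= 67 - 18
= 49

49


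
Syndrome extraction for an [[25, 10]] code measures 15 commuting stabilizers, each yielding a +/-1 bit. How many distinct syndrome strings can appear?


Each stabilizer generator gives a binary (+1 or -1) measurement outcome.
With 15 independent generators:
Total syndromes = 2^15
= 32768

32768


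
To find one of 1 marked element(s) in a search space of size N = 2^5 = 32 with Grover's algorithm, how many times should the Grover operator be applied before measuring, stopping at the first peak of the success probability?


After j Grover iterations the success probability is P(j) = sin^2((2j+1)*theta), where sin(theta) = sqrt(k/N).
N = 2^5 = 32, k = 1
sin(theta) = sqrt(k/N) = 0.1767766953
theta = arcsin(sqrt(k/N)) = 0.1777106008 rad
P(j) reaches its first maximum when (2j+1)*theta is as close as possible to pi/2, i.e. j = round(pi/(4*theta) - 1/2).
pi/(4*theta) - 1/2 = 3.9195
(For comparison, the common estimate pi/4 * sqrt(N/k) = 4.4429; the exact maximiser is used here.)
Optimal iterations = 4

4


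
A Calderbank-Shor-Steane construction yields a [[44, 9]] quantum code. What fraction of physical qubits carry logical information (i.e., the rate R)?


Code rate R = k/n
= 9/44
= 0.2045

0.2045


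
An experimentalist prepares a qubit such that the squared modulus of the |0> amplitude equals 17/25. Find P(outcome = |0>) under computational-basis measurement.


|alpha|^2 = 17/25 = 0.6800
|beta|^2 = 1 - 17/25 = 8/25 = 0.3200
P(|0>) = |alpha|^2 = 0.6800

0.6800


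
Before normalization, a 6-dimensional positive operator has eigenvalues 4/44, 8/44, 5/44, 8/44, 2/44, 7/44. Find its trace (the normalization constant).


tr(M) = sum of eigenvalues
= 4/44 + 8/44 + 5/44 + 8/44 + 2/44 + 7/44
= 34/44
= 0.7727

0.7727


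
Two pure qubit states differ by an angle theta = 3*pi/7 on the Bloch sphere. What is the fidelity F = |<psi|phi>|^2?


For states separated by angle theta on Bloch sphere:
F = cos^2(theta/2)
theta = 3*pi/7 = 1.3464
theta/2 = 0.6732
cos(theta/2) = 0.7818
F = 0.6113

0.6113


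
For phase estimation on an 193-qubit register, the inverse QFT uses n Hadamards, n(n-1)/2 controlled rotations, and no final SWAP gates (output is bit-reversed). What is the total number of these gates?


Hadamard gates: 193
Controlled rotations: n*(n-1)/2 = 193*192/2 = 18528
SWAP gates: 0 (omitted)
Total = 193 + 18528
= 18721

18721


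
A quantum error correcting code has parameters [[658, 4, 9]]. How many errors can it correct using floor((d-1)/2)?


Code parameters: [[658, 4, 9]], distance d = 9.
Number of correctable errors = floor((d-1)/2)
= floor((9 - 1)/2)
= floor(8/2)
= 4

4


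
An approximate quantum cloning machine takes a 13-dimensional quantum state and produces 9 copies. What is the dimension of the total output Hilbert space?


Output space = H^(tensor 9) where dim(H) = 13
dim = 13^9
= 169 (after 2 factors)
= 2197 (after 3 factors)
= 28561 (after 4 factors)
= 371293 (after 5 factors)
= 4826809 (after 6 factors)
= 62748517 (after 7 factors)
= 815730721 (after 8 factors)
= 10604499373 (after 9 factors)
= 10604499373

10604499373


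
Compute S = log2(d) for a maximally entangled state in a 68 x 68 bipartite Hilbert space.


For a maximally entangled state in d x d:
S = log2(d) = log2(68)
= 6.0875

6.0875


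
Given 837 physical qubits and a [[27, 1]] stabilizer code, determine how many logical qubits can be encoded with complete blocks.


Each code block uses 27 physical qubits for 1 logical qubit(s).
Number of complete blocks = floor(837 / 27) = 31
Logical qubits = 31 * 1
= 31

31


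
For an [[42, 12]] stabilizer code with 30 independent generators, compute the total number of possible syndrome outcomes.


Each stabilizer generator gives a binary (+1 or -1) measurement outcome.
With 30 independent generators:
Total syndromes = 2^30
= 1073741824

1073741824


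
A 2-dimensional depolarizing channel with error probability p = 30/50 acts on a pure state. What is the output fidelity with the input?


F = (1-p) + p/d
= (1 - 0.6000) + 0.6000/2
= 0.4000 + 0.3000
= 0.7000

0.7000


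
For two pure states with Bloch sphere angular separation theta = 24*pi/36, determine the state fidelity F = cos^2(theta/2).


For states separated by angle theta on Bloch sphere:
F = cos^2(theta/2)
theta = 24*pi/36 = 2.0944
theta/2 = 1.0472
cos(theta/2) = 0.5000
F = 0.2500

0.2500


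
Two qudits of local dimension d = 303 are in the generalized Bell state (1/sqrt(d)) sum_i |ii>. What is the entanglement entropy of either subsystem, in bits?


For a maximally entangled state in d x d:
S = log2(d) = log2(303)
= 8.2432

8.2432


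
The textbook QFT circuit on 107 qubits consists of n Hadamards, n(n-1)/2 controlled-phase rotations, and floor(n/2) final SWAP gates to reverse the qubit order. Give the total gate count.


Hadamard gates: 107
Controlled rotations: n*(n-1)/2 = 107*106/2 = 5671
SWAP gates: floor(n/2) = floor(107/2) = 53
Total = 107 + 5671 + 53
= 5831

5831


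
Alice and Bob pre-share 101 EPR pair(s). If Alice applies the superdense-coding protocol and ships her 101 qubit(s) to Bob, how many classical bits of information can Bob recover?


Superdense coding allows 2 classical bits per shared entangled pair.
101 pair(s) -> 2 * 101 = 202 classical bits

202


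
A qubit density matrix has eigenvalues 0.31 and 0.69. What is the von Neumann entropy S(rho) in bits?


S = -p*log2(p) - (1-p)*log2(1-p)
p = 0.3100, 1-p = 0.6900
= -0.3100 * log2(0.3100) - 0.6900 * log2(0.6900)
= -(-0.5238) - (-0.3694)
= 0.8932

0.8932


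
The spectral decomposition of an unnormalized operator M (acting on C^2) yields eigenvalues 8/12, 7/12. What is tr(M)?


tr(M) = sum of eigenvalues
= 8/12 + 7/12
= 15/12
= 1.2500

1.2500


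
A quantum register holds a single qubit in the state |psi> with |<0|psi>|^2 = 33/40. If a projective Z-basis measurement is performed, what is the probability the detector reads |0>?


|alpha|^2 = 33/40 = 0.8250
|beta|^2 = 1 - 33/40 = 7/40 = 0.1750
P(|0>) = |alpha|^2 = 0.8250

0.8250


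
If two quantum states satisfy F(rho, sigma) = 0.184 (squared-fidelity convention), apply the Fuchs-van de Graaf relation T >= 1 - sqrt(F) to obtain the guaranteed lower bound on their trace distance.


Fuchs-van de Graaf (squared-fidelity convention): 1 - sqrt(F) <= T <= sqrt(1 - F).
Lower bound: T >= 1 - sqrt(F)
sqrt(F) = sqrt(0.184) = 0.4290
T >= 1 - 0.4290
T >= 0.5710

0.5710


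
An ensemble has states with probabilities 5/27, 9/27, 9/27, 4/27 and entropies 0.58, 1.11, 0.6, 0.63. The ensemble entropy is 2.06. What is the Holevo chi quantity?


chi = S(rho) - sum_i p_i * S(rho_i)
Weighted entropy = 5/27 * 0.58 + 9/27 * 1.11 + 9/27 * 0.6 + 4/27 * 0.63
= 0.7707
chi = 2.06 - 0.7707
= 1.2893

1.2893


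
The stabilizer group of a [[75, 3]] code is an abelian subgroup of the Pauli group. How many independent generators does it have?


For an [[n,k]] stabilizer code:
Number of stabilizer generators = n - k
= 75 - 3
= 72

72


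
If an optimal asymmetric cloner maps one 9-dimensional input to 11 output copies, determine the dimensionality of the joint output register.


Output space = H^(tensor 11) where dim(H) = 9
dim = 9^11
= 81 (after 2 factors)
= 729 (after 3 factors)
= 6561 (after 4 factors)
= 59049 (after 5 factors)
= 531441 (after 6 factors)
= 4782969 (after 7 factors)
= 43046721 (after 8 factors)
= 387420489 (after 9 factors)
= 3486784401 (after 10 factors)
= 31381059609 (after 11 factors)
= 31381059609

31381059609


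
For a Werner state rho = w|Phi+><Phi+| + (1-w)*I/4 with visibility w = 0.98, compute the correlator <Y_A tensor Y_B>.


|Phi+> = (|00> + |11>)/sqrt(2)
For the pure Bell state, <Y_A Y_B> = -1 (Bell-state Pauli correlator).
The maximally-mixed part I/4 has tr(I/4 * P tensor P) = 0 for any traceless Pauli P.
So <Y_A Y_B>_rho = w * (-1) + (1 - w) * 0
= 0.98 * (-1)
= -0.9800

-0.9800


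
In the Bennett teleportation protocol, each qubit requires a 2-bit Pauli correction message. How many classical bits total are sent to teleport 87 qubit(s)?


Quantum teleportation requires 2 classical bits per qubit teleported.
87 qubit(s) -> 2 * 87 = 174 classical bits

174


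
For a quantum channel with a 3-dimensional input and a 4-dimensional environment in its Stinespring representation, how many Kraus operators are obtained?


Tracing out the environment in an orthonormal basis {|i>_E} gives Kraus operators K_i = <i|_E U |0>_E.
Number of Kraus operators = dim(H_env) = d_env
= 4

4


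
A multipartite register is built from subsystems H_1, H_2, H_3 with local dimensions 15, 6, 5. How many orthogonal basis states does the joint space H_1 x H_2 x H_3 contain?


dim(H_1 x H_2 x H_3) = 15 * 6 * 5
= 90 * 5
= 450

450


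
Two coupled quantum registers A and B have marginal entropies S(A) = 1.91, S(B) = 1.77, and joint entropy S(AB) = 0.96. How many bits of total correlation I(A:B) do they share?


I(A:B) = S(A) + S(B) - S(AB)
= 1.91 + 1.77 - 0.96
= 2.7200

2.7200


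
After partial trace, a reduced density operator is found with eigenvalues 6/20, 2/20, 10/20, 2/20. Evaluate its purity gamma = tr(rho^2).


tr(rho^2) = sum of eigenvalues squared
= (6/20)^2 + (2/20)^2 + (10/20)^2 + (2/20)^2
= (36 + 4 + 100 + 4) / 400
= 144/400
= 0.3600

0.3600


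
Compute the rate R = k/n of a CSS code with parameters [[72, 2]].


Code rate R = k/n
= 2/72
= 0.0278

0.0278


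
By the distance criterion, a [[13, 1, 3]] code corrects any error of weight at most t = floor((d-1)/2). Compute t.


Code parameters: [[13, 1, 3]], distance d = 3.
Number of correctable errors = floor((d-1)/2)
= floor((3 - 1)/2)
= floor(2/2)
= 1

1


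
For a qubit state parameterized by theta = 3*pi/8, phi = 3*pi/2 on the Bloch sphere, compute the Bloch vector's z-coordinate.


theta = 1.1781, phi = 4.7124
r_z = cos(theta) = 0.3827

0.3827


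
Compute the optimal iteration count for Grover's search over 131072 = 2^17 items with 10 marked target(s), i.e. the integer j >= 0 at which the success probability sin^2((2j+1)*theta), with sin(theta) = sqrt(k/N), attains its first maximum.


After j Grover iterations the success probability is P(j) = sin^2((2j+1)*theta), where sin(theta) = sqrt(k/N).
N = 2^17 = 131072, k = 10
sin(theta) = sqrt(k/N) = 0.008734640537
theta = arcsin(sqrt(k/N)) = 0.008734751608 rad
P(j) reaches its first maximum when (2j+1)*theta is as close as possible to pi/2, i.e. j = round(pi/(4*theta) - 1/2).
pi/(4*theta) - 1/2 = 89.4165
(For comparison, the common estimate pi/4 * sqrt(N/k) = 89.9176; the exact maximiser is used here.)
Optimal iterations = 89

89


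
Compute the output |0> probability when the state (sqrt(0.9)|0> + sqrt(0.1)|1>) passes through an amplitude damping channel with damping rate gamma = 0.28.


For amplitude damping with parameter gamma on state sqrt(a)|0> + sqrt(b)|1>:
alpha^2 = 0.9, beta^2 = 0.1
P(|0>) = alpha^2 + gamma * beta^2
= 0.9 + 0.28 * 0.1
= 0.9 + 0.0280
= 0.9280

0.9280


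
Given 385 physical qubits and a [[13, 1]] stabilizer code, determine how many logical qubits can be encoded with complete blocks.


Each code block uses 13 physical qubits for 1 logical qubit(s).
Number of complete blocks = floor(385 / 13) = 29
Logical qubits = 29 * 1
= 29

29


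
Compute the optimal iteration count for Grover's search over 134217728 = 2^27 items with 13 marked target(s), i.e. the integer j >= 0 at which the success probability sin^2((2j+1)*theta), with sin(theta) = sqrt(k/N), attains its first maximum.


After j Grover iterations the success probability is P(j) = sin^2((2j+1)*theta), where sin(theta) = sqrt(k/N).
N = 2^27 = 134217728, k = 13
sin(theta) = sqrt(k/N) = 0.0003112194527
theta = arcsin(sqrt(k/N)) = 0.0003112194578 rad
P(j) reaches its first maximum when (2j+1)*theta is as close as possible to pi/2, i.e. j = round(pi/(4*theta) - 1/2).
pi/(4*theta) - 1/2 = 2523.1152
(For comparison, the common estimate pi/4 * sqrt(N/k) = 2523.6153; the exact maximiser is used here.)
Optimal iterations = 2523

2523


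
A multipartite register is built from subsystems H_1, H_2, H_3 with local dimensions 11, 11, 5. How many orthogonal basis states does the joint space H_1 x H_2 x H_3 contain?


dim(H_1 x H_2 x H_3) = 11 * 11 * 5
= 121 * 5
= 605

605


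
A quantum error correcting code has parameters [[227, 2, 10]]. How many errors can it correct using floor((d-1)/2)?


Code parameters: [[227, 2, 10]], distance d = 10.
Number of correctable errors = floor((d-1)/2)
= floor((10 - 1)/2)
= floor(9/2)
= 4

4


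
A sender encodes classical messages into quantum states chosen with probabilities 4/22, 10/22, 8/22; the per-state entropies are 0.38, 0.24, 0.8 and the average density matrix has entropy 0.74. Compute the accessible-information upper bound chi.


chi = S(rho) - sum_i p_i * S(rho_i)
Weighted entropy = 4/22 * 0.38 + 10/22 * 0.24 + 8/22 * 0.8
= 0.4691
chi = 0.74 - 0.4691
= 0.2709

0.2709


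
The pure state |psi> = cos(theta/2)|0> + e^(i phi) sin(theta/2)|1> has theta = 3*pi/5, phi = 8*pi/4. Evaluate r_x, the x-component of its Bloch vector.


theta = 1.8850, phi = 6.2832
r_x = sin(theta)*cos(phi) = 0.9511 * 1.0000
r_x = 0.9511

0.9511


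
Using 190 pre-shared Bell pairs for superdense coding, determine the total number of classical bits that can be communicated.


Superdense coding allows 2 classical bits per shared entangled pair.
190 pair(s) -> 2 * 190 = 380 classical bits

380


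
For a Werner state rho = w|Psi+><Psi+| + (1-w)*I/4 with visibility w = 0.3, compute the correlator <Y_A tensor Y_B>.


|Psi+> = (|01> + |10>)/sqrt(2)
For the pure Bell state, <Y_A Y_B> = +1 (Bell-state Pauli correlator).
The maximally-mixed part I/4 has tr(I/4 * P tensor P) = 0 for any traceless Pauli P.
So <Y_A Y_B>_rho = w * (+1) + (1 - w) * 0
= 0.3 * (+1)
= 0.3000

0.3000


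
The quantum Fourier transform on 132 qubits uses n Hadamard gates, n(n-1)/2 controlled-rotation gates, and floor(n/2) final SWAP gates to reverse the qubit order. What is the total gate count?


Hadamard gates: 132
Controlled rotations: n*(n-1)/2 = 132*131/2 = 8646
SWAP gates: floor(n/2) = floor(132/2) = 66
Total = 132 + 8646 + 66
= 8844

8844


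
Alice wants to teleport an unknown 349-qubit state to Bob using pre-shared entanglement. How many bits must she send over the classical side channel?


Quantum teleportation requires 2 classical bits per qubit teleported.
349 qubit(s) -> 2 * 349 = 698 classical bits

698


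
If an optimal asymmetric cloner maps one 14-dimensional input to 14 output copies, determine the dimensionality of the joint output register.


Output space = H^(tensor 14) where dim(H) = 14
dim = 14^14
= 196 (after 2 factors)
= 2744 (after 3 factors)
= 38416 (after 4 factors)
= 537824 (after 5 factors)
= 7529536 (after 6 factors)
= 105413504 (after 7 factors)
= 1475789056 (after 8 factors)
= 20661046784 (after 9 factors)
= 289254654976 (after 10 factors)
= 4049565169664 (after 11 factors)
= 56693912375296 (after 12 factors)
= 793714773254144 (after 13 factors)
= 11112006825558016 (after 14 factors)
= 11112006825558016

11112006825558016


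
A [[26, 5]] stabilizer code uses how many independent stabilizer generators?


For an [[n,k]] stabilizer code:
Number of stabilizer generators = n - k
= 26 - 5
= 21

21


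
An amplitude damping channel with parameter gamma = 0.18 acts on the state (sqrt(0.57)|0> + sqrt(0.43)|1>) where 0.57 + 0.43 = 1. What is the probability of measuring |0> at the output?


For amplitude damping with parameter gamma on state sqrt(a)|0> + sqrt(b)|1>:
alpha^2 = 0.57, beta^2 = 0.43
P(|0>) = alpha^2 + gamma * beta^2
= 0.57 + 0.18 * 0.43
= 0.57 + 0.0774
= 0.6474

0.6474


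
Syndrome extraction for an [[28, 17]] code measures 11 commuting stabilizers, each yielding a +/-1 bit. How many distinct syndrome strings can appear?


Each stabilizer generator gives a binary (+1 or -1) measurement outcome.
With 11 independent generators:
Total syndromes = 2^11
= 2048

2048


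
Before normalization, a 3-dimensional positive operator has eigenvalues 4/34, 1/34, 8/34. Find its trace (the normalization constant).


tr(M) = sum of eigenvalues
= 4/34 + 1/34 + 8/34
= 13/34
= 0.3824

0.3824


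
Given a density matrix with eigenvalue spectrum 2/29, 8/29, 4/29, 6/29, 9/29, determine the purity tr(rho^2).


tr(rho^2) = sum of eigenvalues squared
= (2/29)^2 + (8/29)^2 + (4/29)^2 + (6/29)^2 + (9/29)^2
= (4 + 64 + 16 + 36 + 81) / 841
= 201/841
= 0.2390

0.2390


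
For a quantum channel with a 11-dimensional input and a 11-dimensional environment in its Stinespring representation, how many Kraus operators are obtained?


Tracing out the environment in an orthonormal basis {|i>_E} gives Kraus operators K_i = <i|_E U |0>_E.
Number of Kraus operators = dim(H_env) = d_env
= 11

11


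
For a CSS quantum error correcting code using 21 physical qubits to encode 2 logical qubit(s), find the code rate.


Code rate R = k/n
= 2/21
= 0.0952

0.0952


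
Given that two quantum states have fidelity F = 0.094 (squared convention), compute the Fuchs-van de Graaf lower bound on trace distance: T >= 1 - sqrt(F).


Fuchs-van de Graaf (squared-fidelity convention): 1 - sqrt(F) <= T <= sqrt(1 - F).
Lower bound: T >= 1 - sqrt(F)
sqrt(F) = sqrt(0.094) = 0.3066
T >= 1 - 0.3066
T >= 0.6934

0.6934


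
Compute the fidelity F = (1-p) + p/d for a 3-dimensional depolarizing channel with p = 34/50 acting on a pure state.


F = (1-p) + p/d
= (1 - 0.6800) + 0.6800/3
= 0.3200 + 0.2267
= 0.5467

0.5467


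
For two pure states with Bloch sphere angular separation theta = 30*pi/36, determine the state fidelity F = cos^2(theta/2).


For states separated by angle theta on Bloch sphere:
F = cos^2(theta/2)
theta = 30*pi/36 = 2.6180
theta/2 = 1.3090
cos(theta/2) = 0.2588
F = 0.0670

0.0670
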